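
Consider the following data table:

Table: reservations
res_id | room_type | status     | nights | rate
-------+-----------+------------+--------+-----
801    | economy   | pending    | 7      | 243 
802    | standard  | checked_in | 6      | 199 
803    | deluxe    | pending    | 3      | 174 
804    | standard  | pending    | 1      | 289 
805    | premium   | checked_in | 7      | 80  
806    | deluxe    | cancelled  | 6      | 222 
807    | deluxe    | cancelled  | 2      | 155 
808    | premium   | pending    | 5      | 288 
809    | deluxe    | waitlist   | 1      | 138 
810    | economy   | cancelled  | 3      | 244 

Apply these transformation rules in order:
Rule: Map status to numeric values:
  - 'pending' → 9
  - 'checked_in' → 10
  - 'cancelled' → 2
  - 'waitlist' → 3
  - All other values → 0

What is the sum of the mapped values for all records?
65

Step 1: Apply mapping to each record
Step 2: Count by status:
  'pending': 4 records × 9 = 36
  'checked_in': 2 records × 10 = 20
  'cancelled': 3 records × 2 = 6
  'waitlist': 1 records × 3 = 3
Step 3: Sum all mapped values = 65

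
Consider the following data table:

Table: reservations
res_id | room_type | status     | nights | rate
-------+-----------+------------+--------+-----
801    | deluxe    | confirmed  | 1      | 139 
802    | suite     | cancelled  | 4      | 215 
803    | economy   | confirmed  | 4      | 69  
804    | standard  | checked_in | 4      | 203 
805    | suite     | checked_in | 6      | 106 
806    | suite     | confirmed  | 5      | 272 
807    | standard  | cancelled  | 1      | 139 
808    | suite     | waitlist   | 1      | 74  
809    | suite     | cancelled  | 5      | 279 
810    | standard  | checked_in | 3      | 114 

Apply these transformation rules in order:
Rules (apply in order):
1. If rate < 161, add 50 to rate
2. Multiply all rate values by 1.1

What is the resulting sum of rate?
2101.0

Step 1: Apply Rule 1 - Add 50 to records with rate < 161
  - 6 records affected: 641 + (6 × 50) = 941
  - Unaffected records: 969
  - Sum after Rule 1: 1910
Step 2: Apply Rule 2 - Multiply all by 1.1
  - 1910 × 1.1 = 2101.0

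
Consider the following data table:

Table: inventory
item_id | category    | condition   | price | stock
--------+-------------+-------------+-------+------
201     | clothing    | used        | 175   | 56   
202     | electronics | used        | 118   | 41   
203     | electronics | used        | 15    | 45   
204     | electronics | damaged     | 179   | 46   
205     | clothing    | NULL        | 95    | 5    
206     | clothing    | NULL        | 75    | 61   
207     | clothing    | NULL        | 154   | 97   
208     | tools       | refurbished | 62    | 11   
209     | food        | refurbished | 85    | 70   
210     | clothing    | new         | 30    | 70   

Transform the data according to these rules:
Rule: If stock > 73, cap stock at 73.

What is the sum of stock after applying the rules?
478

Step 1: 1 records have stock > 73
Step 2: These records originally summed to 97
Step 3: After capping: 1 × 73 = 73
Step 4: Unaffected records sum: 405
Step 5: Final sum = 73 + 405 = 478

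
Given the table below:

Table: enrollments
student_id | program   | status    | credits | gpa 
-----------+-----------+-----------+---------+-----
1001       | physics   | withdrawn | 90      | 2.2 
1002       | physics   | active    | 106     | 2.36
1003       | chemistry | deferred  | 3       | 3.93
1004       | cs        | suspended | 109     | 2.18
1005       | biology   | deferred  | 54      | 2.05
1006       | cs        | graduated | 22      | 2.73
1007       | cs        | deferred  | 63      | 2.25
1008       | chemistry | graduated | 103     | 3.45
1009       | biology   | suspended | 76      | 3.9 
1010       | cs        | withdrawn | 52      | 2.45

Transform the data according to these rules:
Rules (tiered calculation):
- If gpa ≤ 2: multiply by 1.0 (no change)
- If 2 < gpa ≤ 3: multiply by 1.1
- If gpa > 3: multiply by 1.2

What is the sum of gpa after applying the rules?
31.38

Step 1: Tier 1 (gpa ≤ 2): 0 records, sum = 0 × 1.0 = 0.0
Step 2: Tier 2 (2 < gpa ≤ 3): 7 records, sum = 16.22 × 1.1 = 17.84
Step 3: Tier 3 (gpa > 3): 3 records, sum = 11.28 × 1.2 = 13.54
Step 4: Final sum = 0.0 + 17.84 + 13.54 = 31.38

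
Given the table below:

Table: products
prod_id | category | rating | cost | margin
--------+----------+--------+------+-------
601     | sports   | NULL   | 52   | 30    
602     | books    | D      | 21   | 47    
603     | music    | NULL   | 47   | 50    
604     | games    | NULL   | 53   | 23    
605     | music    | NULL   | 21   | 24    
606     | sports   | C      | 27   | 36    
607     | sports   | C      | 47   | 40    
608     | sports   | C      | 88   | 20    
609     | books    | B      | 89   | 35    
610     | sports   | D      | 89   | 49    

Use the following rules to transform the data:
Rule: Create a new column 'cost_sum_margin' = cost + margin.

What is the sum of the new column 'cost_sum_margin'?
888

Step 1: For each record, compute cost + margin
Example calculations:
  52 + 30 = 82
  21 + 47 = 68
  47 + 50 = 97
  ...
Step 2: Sum all derived values
Step 3: Total = 888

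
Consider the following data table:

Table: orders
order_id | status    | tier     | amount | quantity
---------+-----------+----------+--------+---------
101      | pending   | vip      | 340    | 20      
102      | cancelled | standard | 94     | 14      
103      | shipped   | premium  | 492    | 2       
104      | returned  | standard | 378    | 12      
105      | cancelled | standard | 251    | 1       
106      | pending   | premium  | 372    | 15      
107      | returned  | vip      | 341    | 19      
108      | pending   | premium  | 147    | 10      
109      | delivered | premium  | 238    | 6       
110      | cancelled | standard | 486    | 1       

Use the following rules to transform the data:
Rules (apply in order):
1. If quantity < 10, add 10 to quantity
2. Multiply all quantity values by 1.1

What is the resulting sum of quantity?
154.0

Step 1: Apply Rule 1 - Add 10 to records with quantity < 10
  - 4 records affected: 10 + (4 × 10) = 50
  - Unaffected records: 90
  - Sum after Rule 1: 140
Step 2: Apply Rule 2 - Multiply all by 1.1
  - 140 × 1.1 = 154.0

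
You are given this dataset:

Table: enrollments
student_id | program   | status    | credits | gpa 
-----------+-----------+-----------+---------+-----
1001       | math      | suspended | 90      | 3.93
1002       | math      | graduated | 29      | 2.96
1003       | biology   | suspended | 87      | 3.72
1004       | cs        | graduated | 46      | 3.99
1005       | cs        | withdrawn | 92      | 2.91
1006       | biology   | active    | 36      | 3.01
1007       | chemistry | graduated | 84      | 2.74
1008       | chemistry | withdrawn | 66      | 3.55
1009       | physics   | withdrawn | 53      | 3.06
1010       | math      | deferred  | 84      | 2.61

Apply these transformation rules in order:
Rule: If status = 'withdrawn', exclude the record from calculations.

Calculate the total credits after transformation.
456

Step 1: Identify records where status = 'withdrawn'
Step 2: The excluded records sum to 211
Step 3: Original total credits = 667
Step 4: Remaining total = 667 - 211 = 456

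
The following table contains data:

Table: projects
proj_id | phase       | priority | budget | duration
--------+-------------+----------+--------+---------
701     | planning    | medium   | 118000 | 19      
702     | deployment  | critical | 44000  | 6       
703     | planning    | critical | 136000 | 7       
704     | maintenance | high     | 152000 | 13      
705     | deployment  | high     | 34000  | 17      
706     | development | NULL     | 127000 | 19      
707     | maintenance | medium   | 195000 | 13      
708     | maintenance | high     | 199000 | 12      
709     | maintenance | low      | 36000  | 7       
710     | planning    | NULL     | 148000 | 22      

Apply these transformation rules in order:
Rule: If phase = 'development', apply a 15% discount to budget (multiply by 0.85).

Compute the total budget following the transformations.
1169950.0

Step 1: Records with phase = 'development' have total budget = 127000
Step 2: Apply multiplier: 127000 × 0.85 = 107950.0
Step 3: Other records total: 1062000
Step 4: Final sum = 107950.0 + 1062000 = 1169950.0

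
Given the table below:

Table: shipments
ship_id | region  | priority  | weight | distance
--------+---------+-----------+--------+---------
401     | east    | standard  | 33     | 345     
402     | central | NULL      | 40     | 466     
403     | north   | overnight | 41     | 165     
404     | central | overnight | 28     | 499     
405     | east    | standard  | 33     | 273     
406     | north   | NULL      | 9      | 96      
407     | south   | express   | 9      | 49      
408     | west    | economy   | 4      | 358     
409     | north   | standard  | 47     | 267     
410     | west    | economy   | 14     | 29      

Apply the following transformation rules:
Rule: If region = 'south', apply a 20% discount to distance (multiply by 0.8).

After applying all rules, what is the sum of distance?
2537.2

Step 1: Records with region = 'south' have total distance = 49
Step 2: Apply multiplier: 49 × 0.8 = 39.2
Step 3: Other records total: 2498
Step 4: Final sum = 39.2 + 2498 = 2537.2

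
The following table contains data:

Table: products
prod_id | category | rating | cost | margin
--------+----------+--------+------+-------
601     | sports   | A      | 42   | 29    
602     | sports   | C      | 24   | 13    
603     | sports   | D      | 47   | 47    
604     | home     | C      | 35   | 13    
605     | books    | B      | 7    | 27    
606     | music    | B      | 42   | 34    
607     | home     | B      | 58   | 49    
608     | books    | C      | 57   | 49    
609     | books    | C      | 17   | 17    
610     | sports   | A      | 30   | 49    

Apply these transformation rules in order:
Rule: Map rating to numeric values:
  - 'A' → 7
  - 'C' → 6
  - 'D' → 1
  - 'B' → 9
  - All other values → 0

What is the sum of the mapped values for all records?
66

Step 1: Apply mapping to each record
Step 2: Count by status:
  'A': 2 records × 7 = 14
  'C': 4 records × 6 = 24
  'D': 1 records × 1 = 1
  'B': 3 records × 9 = 27
Step 3: Sum all mapped values = 66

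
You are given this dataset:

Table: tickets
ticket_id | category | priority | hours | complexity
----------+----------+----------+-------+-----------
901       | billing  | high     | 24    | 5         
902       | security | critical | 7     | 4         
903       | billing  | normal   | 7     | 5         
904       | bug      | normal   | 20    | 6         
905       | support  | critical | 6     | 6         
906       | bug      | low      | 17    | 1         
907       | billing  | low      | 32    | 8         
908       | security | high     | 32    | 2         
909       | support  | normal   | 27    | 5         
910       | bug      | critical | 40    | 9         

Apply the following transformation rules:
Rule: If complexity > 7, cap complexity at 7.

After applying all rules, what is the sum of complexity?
48

Step 1: 2 records have complexity > 7
Step 2: These records originally summed to 17
Step 3: After capping: 2 × 7 = 14
Step 4: Unaffected records sum: 34
Step 5: Final sum = 14 + 34 = 48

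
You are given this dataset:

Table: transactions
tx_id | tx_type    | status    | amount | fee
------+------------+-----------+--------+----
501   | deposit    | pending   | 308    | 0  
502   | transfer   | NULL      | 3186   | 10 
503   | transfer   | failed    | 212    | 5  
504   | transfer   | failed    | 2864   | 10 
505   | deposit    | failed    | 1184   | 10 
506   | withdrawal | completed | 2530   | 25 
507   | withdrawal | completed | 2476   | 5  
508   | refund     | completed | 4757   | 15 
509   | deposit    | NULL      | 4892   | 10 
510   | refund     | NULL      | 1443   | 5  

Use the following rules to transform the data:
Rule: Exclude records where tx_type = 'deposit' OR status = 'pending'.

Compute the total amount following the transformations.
17468

Step 1: Find records where tx_type = 'deposit' OR status = 'pending'
Step 2: 3 records match, summing to 6384
Step 3: Original sum: 23852
Step 4: Remaining sum = 23852 - 6384 = 17468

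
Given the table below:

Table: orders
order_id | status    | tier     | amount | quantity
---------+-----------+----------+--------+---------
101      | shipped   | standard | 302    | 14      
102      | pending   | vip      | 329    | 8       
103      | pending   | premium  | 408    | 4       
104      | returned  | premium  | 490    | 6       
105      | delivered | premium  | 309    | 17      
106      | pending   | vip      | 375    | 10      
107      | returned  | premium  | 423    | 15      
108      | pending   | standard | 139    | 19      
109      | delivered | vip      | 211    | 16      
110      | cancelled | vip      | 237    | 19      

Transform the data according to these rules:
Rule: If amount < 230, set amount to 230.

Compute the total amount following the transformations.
3333

Step 1: 2 records have amount < 230
Step 2: These records originally summed to 350
Step 3: After setting to minimum: 2 × 230 = 460
Step 4: Unaffected records sum: 2873
Step 5: Final sum = 460 + 2873 = 3333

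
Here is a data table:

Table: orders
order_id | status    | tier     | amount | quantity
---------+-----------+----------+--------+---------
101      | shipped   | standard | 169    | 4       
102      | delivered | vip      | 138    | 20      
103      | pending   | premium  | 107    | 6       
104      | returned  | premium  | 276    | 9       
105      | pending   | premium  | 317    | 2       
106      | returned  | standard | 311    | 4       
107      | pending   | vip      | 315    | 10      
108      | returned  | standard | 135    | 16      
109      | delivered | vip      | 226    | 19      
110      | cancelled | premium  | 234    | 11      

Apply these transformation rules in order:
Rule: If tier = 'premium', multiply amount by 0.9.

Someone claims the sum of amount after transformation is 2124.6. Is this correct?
No, the correct result is 2134.6.

Step 1: Calculate the correct sum after transformation
Step 2: Apply multiplier 0.9 to records where tier = 'premium'
Step 3: Correct result = 2134.6
Step 4: Claimed result = 2124.6
Step 5: 2134.6 ≠ 2124.6
Conclusion: The claimed result is incorrect. The correct answer is 2134.6.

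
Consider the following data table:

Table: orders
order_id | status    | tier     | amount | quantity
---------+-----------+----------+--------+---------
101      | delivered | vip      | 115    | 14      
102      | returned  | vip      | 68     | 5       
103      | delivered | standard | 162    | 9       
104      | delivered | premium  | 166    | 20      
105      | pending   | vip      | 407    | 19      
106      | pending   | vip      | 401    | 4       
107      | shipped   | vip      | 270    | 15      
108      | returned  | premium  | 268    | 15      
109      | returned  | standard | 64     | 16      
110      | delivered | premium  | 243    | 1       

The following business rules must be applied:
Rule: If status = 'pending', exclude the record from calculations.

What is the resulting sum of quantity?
95

Step 1: Identify records where status = 'pending'
Step 2: The excluded records sum to 23
Step 3: Original total quantity = 118
Step 4: Remaining total = 118 - 23 = 95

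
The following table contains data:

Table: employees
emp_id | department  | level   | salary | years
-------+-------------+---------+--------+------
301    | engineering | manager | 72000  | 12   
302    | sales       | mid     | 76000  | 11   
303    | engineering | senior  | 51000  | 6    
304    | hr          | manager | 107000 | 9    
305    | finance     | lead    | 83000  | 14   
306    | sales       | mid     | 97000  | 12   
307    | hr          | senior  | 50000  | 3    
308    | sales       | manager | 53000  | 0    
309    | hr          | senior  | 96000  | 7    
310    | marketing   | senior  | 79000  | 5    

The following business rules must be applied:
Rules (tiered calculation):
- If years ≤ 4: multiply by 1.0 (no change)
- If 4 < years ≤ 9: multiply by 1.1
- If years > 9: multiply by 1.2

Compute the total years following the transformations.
91.5

Step 1: Tier 1 (years ≤ 4): 2 records, sum = 3 × 1.0 = 3.0
Step 2: Tier 2 (4 < years ≤ 9): 4 records, sum = 27 × 1.1 = 29.7
Step 3: Tier 3 (years > 9): 4 records, sum = 49 × 1.2 = 58.8
Step 4: Final sum = 3.0 + 29.7 + 58.8 = 91.5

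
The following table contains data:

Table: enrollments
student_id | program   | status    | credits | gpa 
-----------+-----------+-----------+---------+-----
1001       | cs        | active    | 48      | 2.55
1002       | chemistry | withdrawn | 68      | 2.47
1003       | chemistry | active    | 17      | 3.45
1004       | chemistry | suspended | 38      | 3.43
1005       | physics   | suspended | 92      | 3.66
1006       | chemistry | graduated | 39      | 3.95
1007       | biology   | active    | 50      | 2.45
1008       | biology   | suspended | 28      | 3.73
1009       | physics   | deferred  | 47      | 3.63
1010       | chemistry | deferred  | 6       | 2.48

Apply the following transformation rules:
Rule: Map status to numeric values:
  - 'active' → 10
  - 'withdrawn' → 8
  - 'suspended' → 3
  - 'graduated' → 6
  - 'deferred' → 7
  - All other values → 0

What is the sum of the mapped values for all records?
67

Step 1: Apply mapping to each record
Step 2: Count by status:
  'active': 3 records × 10 = 30
  'withdrawn': 1 records × 8 = 8
  'suspended': 3 records × 3 = 9
  'graduated': 1 records × 6 = 6
  'deferred': 2 records × 7 = 14
Step 3: Sum all mapped values = 67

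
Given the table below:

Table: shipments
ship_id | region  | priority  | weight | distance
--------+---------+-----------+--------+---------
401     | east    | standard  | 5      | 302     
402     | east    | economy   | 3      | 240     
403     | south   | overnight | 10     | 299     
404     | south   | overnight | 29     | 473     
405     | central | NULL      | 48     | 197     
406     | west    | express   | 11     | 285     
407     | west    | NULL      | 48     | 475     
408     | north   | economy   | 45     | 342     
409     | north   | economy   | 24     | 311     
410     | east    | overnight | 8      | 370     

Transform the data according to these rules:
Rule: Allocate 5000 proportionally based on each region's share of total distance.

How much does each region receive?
central: 299.03, east: 1384.34, north: 991.2, south: 1171.83, west: 1153.61

Step 1: Calculate total distance = 3294
Step 2: Calculate each region's proportion:
  central: 197/3294 = 5.98% → 299.03
  east: 912/3294 = 27.69% → 1384.34
  north: 653/3294 = 19.82% → 991.2
  south: 772/3294 = 23.44% → 1171.83
  west: 760/3294 = 23.07% → 1153.61
Step 3: Verify: sum of allocations ≈ 5000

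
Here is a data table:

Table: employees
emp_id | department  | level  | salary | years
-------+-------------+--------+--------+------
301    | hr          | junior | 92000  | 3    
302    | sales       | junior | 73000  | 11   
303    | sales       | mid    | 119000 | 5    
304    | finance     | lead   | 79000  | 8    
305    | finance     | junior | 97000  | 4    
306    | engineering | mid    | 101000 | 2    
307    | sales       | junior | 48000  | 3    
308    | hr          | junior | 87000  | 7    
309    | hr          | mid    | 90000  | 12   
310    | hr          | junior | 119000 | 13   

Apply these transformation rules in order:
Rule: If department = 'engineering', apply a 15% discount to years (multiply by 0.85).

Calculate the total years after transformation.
67.7

Step 1: Records with department = 'engineering' have total years = 2
Step 2: Apply multiplier: 2 × 0.85 = 1.7
Step 3: Other records total: 66
Step 4: Final sum = 1.7 + 66 = 67.7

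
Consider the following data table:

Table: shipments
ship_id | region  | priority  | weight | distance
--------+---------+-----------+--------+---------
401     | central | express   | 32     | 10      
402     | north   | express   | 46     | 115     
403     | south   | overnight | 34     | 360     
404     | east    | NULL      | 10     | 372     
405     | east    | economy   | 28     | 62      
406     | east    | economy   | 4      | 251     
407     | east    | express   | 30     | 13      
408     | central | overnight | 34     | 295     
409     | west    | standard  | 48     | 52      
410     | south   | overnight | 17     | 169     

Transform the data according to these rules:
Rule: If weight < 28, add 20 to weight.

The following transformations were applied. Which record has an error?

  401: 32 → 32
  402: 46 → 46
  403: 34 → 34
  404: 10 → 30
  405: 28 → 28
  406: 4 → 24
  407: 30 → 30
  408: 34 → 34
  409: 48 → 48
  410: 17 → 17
Record 410 has an error. The correct transformed value should be 37, not 17.

Step 1: Check each record against the rule
Step 2: Record 410 has weight = 17
Step 3: Since 17 < 28, the bonus should have been applied
Step 4: Correct value = 37, but claimed value = 17
Conclusion: Record 410 has the error.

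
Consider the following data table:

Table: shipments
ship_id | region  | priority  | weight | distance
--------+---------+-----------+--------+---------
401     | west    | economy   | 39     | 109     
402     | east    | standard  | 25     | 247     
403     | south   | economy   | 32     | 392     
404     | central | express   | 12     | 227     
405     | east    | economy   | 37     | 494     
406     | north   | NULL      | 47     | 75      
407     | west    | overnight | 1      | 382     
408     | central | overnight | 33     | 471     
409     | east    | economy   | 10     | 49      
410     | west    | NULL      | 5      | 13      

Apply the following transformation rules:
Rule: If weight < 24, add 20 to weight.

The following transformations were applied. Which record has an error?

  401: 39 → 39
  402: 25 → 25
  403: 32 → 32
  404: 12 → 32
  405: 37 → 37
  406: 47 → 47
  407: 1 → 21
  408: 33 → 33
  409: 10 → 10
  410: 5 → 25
Record 409 has an error. The correct transformed value should be 30, not 10.

Step 1: Check each record against the rule
Step 2: Record 409 has weight = 10
Step 3: Since 10 < 24, the bonus should have been applied
Step 4: Correct value = 30, but claimed value = 10
Conclusion: Record 409 has the error.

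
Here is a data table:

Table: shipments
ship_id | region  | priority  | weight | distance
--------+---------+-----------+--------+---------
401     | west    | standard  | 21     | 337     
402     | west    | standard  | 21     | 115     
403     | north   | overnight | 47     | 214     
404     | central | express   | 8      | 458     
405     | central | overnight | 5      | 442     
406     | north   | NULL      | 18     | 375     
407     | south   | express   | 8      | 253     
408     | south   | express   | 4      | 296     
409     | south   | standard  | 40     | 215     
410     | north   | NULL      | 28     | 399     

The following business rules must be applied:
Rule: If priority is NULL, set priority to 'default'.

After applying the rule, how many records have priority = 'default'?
2

Step 1: Count records where priority IS NULL
Step 2: Found 2 records with NULL priority
Step 3: These records will have priority set to 'default'
Step 4: Records already having priority = 'default': 0
Step 5: Answer: 2 + 0 = 2 records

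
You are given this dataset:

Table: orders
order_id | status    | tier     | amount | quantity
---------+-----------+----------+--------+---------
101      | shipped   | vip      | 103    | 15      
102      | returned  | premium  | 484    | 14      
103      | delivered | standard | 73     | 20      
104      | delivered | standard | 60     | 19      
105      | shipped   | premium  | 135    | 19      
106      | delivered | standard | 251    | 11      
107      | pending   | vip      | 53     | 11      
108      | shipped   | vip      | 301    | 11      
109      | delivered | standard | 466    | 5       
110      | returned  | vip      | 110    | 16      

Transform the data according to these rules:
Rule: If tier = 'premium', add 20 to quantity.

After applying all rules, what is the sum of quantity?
181

Step 1: Count records where tier = 'premium': 2
Step 2: Total bonus added: 2 × 20 = 40
Step 3: Original sum of quantity: 141
Step 4: Final sum = 141 + 40 = 181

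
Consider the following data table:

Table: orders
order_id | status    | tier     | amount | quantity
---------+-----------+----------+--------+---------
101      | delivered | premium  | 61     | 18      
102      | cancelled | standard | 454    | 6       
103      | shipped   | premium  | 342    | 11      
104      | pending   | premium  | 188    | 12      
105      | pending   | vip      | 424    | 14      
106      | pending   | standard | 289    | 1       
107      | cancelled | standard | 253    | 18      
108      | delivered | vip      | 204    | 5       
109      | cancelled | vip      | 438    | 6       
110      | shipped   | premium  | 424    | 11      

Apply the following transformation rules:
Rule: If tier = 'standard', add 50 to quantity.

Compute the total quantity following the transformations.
252

Step 1: Count records where tier = 'standard': 3
Step 2: Total bonus added: 3 × 50 = 150
Step 3: Original sum of quantity: 102
Step 4: Final sum = 102 + 150 = 252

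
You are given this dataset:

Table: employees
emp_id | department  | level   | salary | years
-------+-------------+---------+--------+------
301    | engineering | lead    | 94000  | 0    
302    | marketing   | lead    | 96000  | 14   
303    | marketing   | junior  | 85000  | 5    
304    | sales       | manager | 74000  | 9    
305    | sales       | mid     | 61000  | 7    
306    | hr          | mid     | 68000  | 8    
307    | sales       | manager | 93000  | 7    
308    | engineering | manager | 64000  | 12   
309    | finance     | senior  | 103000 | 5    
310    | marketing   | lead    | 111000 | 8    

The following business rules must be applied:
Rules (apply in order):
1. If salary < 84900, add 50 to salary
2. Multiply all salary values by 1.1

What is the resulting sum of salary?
934120.0

Step 1: Apply Rule 1 - Add 50 to records with salary < 84900
  - 4 records affected: 267000 + (4 × 50) = 267200
  - Unaffected records: 582000
  - Sum after Rule 1: 849200
Step 2: Apply Rule 2 - Multiply all by 1.1
  - 849200 × 1.1 = 934120.0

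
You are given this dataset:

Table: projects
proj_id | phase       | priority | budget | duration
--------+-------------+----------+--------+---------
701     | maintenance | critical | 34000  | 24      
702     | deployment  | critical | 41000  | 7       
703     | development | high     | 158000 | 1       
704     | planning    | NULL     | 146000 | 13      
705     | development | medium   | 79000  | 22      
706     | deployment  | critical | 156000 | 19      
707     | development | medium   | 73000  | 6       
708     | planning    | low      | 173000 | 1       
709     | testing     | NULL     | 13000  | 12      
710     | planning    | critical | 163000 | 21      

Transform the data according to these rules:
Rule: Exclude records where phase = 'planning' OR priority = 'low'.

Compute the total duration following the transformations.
91

Step 1: Find records where phase = 'planning' OR priority = 'low'
Step 2: 3 records match, summing to 35
Step 3: Original sum: 126
Step 4: Remaining sum = 126 - 35 = 91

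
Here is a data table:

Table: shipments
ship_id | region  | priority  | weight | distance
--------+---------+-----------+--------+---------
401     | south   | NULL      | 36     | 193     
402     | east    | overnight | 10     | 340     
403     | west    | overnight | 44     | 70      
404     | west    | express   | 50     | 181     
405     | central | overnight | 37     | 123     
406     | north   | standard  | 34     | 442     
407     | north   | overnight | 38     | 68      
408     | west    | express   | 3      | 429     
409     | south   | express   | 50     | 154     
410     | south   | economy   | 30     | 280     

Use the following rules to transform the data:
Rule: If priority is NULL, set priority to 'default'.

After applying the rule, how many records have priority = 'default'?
1

Step 1: Count records where priority IS NULL
Step 2: Found 1 records with NULL priority
Step 3: These records will have priority set to 'default'
Step 4: Records already having priority = 'default': 0
Step 5: Answer: 1 + 0 = 1 records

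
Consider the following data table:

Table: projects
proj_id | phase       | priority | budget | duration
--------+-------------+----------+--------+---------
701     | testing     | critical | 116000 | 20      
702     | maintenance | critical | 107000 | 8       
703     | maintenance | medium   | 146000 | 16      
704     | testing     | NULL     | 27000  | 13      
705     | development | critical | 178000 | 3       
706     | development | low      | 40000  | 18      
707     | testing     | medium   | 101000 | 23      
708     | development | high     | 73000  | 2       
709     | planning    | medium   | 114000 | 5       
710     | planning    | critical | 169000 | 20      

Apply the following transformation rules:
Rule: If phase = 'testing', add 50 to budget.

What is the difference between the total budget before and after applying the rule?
150

Step 1: Original sum of budget = 1071000
Step 2: 3 records have phase = 'testing'
Step 3: Each affected record changes by 50
Step 4: Total change = 3 × 50 = 150
Step 5: New sum = 1071000 + 150 = 1071150
Step 6: Difference = |1071150 - 1071000| = 150
        (Sum increased by 150)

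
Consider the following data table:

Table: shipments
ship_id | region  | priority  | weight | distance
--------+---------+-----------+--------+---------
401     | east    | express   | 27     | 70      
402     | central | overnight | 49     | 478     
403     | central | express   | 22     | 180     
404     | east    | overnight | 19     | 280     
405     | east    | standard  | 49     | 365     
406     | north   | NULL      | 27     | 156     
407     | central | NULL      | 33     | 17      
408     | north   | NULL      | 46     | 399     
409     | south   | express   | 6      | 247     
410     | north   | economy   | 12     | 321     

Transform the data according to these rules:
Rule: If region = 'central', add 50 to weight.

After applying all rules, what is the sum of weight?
440

Step 1: Count records where region = 'central': 3
Step 2: Total bonus added: 3 × 50 = 150
Step 3: Original sum of weight: 290
Step 4: Final sum = 290 + 150 = 440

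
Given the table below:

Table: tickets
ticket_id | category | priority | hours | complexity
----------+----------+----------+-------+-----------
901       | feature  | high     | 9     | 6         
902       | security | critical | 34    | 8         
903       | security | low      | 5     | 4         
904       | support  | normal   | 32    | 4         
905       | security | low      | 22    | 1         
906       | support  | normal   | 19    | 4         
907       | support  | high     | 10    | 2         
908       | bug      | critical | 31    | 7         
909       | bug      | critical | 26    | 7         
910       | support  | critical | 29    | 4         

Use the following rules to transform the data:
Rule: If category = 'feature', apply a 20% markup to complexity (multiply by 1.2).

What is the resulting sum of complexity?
48.2

Step 1: Records with category = 'feature' have total complexity = 6
Step 2: Apply multiplier: 6 × 1.2 = 7.2
Step 3: Other records total: 41
Step 4: Final sum = 7.2 + 41 = 48.2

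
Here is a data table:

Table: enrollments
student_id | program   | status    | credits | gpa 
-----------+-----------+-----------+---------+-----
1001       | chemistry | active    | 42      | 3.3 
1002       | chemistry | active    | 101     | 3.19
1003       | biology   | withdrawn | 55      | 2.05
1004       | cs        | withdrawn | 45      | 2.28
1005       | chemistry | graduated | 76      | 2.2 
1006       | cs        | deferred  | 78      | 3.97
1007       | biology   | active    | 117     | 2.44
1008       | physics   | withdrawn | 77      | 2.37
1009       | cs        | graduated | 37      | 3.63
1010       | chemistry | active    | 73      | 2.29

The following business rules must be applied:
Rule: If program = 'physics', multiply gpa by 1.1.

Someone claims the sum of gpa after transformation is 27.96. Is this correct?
Yes, the result is correct.

Step 1: Calculate the correct sum after transformation
Step 2: Apply multiplier 1.1 to records where program = 'physics'
Step 3: Correct result = 27.96
Step 4: Claimed result = 27.96
Step 5: 27.96 = 27.96 ✓
Conclusion: The claimed result is correct.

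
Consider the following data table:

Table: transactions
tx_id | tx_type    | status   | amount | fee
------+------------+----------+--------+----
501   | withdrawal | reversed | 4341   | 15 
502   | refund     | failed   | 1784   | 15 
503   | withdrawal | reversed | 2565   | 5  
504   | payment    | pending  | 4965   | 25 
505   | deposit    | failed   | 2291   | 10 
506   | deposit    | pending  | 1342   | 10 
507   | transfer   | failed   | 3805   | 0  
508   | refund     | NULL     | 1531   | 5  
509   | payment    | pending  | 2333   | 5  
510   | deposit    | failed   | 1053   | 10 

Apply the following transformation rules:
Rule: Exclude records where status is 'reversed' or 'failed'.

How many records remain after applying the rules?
4

Step 1: Count records to exclude
  - 2 (reversed) + 4 (failed) = 6 records
Step 2: Total records: 10
Step 3: Remaining = 10 - 6 = 4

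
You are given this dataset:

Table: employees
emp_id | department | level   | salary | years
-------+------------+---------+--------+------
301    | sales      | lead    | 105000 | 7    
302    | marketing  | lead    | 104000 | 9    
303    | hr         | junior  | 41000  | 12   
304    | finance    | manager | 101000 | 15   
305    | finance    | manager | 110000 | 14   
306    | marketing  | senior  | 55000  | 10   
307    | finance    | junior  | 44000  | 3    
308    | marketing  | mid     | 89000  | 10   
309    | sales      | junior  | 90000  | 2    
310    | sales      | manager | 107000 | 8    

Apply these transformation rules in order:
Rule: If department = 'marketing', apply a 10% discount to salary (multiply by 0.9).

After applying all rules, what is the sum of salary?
821200.0

Step 1: Records with department = 'marketing' have total salary = 248000
Step 2: Apply multiplier: 248000 × 0.9 = 223200.0
Step 3: Other records total: 598000
Step 4: Final sum = 223200.0 + 598000 = 821200.0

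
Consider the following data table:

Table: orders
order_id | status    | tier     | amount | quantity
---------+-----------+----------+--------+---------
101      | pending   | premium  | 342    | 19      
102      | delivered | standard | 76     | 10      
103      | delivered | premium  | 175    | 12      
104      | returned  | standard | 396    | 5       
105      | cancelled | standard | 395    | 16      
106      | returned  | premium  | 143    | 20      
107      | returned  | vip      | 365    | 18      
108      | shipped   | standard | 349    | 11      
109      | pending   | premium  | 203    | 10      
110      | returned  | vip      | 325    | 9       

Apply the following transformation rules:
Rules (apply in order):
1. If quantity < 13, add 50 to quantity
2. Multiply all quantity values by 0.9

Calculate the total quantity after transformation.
387.0

Step 1: Apply Rule 1 - Add 50 to records with quantity < 13
  - 6 records affected: 57 + (6 × 50) = 357
  - Unaffected records: 73
  - Sum after Rule 1: 430
Step 2: Apply Rule 2 - Multiply all by 0.9
  - 430 × 0.9 = 387.0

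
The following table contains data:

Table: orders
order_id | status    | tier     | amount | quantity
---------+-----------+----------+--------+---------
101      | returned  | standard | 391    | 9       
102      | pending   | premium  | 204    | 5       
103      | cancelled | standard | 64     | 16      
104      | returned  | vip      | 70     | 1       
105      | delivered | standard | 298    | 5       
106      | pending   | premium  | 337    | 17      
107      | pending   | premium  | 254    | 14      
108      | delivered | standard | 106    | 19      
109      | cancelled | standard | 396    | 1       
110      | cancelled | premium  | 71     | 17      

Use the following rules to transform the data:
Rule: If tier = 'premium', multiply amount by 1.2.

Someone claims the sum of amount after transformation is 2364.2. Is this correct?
Yes, the result is correct.

Step 1: Calculate the correct sum after transformation
Step 2: Apply multiplier 1.2 to records where tier = 'premium'
Step 3: Correct result = 2364.2
Step 4: Claimed result = 2364.2
Step 5: 2364.2 = 2364.2 ✓
Conclusion: The claimed result is correct.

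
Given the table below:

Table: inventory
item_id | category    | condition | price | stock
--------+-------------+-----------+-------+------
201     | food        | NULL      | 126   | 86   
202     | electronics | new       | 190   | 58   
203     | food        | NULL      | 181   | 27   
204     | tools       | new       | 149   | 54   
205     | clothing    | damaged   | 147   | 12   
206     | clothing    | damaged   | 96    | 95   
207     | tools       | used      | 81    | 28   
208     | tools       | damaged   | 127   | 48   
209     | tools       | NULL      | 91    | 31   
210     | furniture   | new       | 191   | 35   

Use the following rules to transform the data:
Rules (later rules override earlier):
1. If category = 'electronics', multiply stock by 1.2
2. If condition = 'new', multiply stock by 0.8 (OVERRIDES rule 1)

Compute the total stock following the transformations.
444.6

Step 1: Rule 2 takes priority for records with condition = 'new'
  - 3 records: 147 × 0.8 = 117.6
Step 2: Rule 1 applies to remaining records with category = 'electronics'
  - 0 records: 0 × 1.2 = 0.0
Step 3: Other records unchanged: 327
Step 4: Final sum = 117.6 + 0.0 + 327 = 444.6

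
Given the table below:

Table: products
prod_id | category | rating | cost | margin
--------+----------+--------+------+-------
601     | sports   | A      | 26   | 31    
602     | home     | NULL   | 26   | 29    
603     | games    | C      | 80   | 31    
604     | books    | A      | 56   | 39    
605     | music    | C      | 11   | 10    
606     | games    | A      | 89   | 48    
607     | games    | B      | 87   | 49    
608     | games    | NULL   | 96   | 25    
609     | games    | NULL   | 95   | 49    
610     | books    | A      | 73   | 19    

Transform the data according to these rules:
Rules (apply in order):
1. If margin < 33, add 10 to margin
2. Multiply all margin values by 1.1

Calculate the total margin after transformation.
429.0

Step 1: Apply Rule 1 - Add 10 to records with margin < 33
  - 6 records affected: 145 + (6 × 10) = 205
  - Unaffected records: 185
  - Sum after Rule 1: 390
Step 2: Apply Rule 2 - Multiply all by 1.1
  - 390 × 1.1 = 429.0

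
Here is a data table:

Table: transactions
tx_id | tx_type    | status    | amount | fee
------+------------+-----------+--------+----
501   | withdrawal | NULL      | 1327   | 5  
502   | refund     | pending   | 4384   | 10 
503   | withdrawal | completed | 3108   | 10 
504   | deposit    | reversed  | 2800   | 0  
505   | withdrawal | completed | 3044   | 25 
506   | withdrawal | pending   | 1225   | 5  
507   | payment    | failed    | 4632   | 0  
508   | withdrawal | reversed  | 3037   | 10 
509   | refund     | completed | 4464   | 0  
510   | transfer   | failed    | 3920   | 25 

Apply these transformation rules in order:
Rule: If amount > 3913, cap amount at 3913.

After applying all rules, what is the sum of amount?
30193

Step 1: 4 records have amount > 3913
Step 2: These records originally summed to 17400
Step 3: After capping: 4 × 3913 = 15652
Step 4: Unaffected records sum: 14541
Step 5: Final sum = 15652 + 14541 = 30193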